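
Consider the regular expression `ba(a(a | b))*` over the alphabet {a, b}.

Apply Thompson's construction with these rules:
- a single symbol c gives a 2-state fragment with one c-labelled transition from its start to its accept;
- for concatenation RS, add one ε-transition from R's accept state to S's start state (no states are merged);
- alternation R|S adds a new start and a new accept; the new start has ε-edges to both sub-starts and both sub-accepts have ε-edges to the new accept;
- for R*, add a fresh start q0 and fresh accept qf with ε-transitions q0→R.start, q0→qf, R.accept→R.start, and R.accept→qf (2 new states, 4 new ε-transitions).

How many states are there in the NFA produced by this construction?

Building bottom-up:
Each of the 5 symbol leaves contributes a 2-state fragment.
  a | b → 6 states
  a(a | b) → 8 states
  (a(a | b))* → 10 states
  ba(a(a | b))* → 14 states

14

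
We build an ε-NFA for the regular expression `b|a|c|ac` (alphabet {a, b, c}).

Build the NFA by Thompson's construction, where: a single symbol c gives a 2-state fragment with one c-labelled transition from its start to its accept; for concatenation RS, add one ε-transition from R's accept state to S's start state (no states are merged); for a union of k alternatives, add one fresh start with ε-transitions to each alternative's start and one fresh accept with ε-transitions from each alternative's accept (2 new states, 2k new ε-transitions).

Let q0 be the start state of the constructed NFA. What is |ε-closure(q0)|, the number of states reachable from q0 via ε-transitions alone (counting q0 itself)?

5

Compute the ε-closure size of each fragment's start state recursively; a symbol fragment's start has no outgoing ε-edge, so its closure is just itself (size 1).
  ac — same as the first factor's closure: |ε-closure| = 1
  b|a|c|ac — new start ε-reaches every alternative's start; none of them accept ε, so the new accept is not reached: |ε-closure| = 1 + 1 + 1 + 1 + 1 = 5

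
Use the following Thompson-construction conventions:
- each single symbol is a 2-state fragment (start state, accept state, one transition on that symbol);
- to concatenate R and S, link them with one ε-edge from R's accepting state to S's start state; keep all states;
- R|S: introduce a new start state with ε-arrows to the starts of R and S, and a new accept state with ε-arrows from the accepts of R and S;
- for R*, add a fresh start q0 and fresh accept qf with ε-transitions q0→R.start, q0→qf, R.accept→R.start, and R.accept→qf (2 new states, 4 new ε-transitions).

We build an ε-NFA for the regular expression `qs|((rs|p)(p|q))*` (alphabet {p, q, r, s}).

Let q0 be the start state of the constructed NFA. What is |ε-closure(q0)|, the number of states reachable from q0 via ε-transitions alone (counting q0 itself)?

8

Let C(F) = |ε-closure(F.start)| within fragment F, and note whether F accepts ε. Symbol fragments have C = 1 and do not accept ε. Then:
  qs : same as the first factor's closure: |ε-closure| = 1
  rs : same as the first factor's closure: |ε-closure| = 1
  rs|p : new start ε-reaches every alternative's start; none of them accept ε, so the new accept is not reached: |ε-closure| = 1 + 1 + 1 = 3
  p|q : new start ε-reaches every alternative's start; none of them accept ε, so the new accept is not reached: |ε-closure| = 1 + 1 + 1 = 3
  (rs|p)(p|q) : |ε-closure| equals the left operand's closure size = 3 (its accept is not ε-reachable, so the closure stops there)
  ((rs|p)(p|q))* : |ε-closure| = 1 (new start) + 3 (body) + 1 (new accept) = 5
  qs|((rs|p)(p|q))* : |ε-closure| = 1 (new start) + (1 + 5) + 1 (new accept, since some branch ε-reaches its own accept) = 8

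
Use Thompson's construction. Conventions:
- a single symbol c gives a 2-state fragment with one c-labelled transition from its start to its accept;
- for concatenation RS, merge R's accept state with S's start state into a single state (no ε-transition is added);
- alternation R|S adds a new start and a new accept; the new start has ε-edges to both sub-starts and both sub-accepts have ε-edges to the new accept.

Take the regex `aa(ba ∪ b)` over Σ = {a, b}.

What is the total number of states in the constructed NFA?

9

Bottom-up over the parse tree:
Each of the 5 symbol leaves contributes a 2-state fragment.
  ba : 3 states
  ba ∪ b : 7 states
  aa(ba ∪ b) : 9 states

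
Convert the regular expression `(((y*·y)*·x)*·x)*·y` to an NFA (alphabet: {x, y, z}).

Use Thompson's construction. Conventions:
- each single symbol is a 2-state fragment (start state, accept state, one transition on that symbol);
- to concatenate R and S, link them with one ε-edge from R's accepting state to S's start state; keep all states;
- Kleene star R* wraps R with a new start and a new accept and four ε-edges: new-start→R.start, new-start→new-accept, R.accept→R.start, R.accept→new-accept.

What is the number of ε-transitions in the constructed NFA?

20

By structural recursion:
Each of the 5 symbol leaves contributes 0 ε-transitions.
  y* → 4 ε-transitions
  y*·y → 5 ε-transitions
  (y*·y)* → 9 ε-transitions
  (y*·y)*·x → 10 ε-transitions
  ((y*·y)*·x)* → 14 ε-transitions
  ((y*·y)*·x)*·x → 15 ε-transitions
  (((y*·y)*·x)*·x)* → 19 ε-transitions
  (((y*·y)*·x)*·x)*·y → 20 ε-transitions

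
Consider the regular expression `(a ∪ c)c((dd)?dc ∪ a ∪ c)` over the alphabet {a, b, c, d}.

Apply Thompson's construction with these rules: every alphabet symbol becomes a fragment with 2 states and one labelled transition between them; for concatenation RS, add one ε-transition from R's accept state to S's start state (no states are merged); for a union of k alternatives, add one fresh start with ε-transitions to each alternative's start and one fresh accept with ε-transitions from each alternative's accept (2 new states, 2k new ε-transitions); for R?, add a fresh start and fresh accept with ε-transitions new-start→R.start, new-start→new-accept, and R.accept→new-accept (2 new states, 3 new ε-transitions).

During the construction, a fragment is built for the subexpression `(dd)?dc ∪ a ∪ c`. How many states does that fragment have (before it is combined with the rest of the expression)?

Fragment for `(dd)?dc ∪ a ∪ c`:
Each of the 6 symbol leaves contributes a 2-state fragment.
  dd : 4 states
  (dd)? : 6 states
  (dd)?dc : 10 states
  (dd)?dc ∪ a ∪ c : 16 states

16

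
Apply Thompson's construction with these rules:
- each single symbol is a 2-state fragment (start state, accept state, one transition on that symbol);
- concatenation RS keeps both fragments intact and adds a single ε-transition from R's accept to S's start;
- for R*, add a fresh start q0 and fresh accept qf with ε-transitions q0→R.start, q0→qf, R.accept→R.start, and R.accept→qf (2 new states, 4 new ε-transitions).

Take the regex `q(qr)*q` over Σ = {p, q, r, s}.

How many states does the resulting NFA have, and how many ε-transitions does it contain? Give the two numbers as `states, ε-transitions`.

10, 7

Building bottom-up:
Each of the 4 symbol leaves contributes 2 states and 0 ε-transitions.
  qr → 4 states, 1 ε-transition
  (qr)* → 6 states, 5 ε-transitions
  q(qr)*q → 10 states, 7 ε-transitions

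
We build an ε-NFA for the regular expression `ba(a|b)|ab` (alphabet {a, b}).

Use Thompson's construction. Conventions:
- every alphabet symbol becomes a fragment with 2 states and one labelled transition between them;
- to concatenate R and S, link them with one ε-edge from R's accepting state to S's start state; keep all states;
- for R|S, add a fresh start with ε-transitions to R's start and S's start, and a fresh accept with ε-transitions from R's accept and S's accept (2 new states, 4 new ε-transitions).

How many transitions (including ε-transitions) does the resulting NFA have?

Building bottom-up:
Each of the 6 symbol leaves contributes 1 transition (1 symbol, 0 ε).
  a|b : 6 transitions (2 symbol, 4 ε)
  ba(a|b) : 10 transitions (4 symbol, 6 ε)
  ab : 3 transitions (2 symbol, 1 ε)
  ba(a|b)|ab : 17 transitions (6 symbol, 11 ε)

17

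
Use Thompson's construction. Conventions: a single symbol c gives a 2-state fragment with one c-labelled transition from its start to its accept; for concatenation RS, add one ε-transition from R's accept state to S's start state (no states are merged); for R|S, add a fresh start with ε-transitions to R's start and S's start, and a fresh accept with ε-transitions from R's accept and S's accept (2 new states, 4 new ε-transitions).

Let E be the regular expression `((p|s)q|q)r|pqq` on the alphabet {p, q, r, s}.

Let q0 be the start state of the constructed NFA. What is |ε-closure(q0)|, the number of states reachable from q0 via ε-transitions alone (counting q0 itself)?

Compute the ε-closure size of each fragment's start state recursively; a symbol fragment's start has no outgoing ε-edge, so its closure is just itself (size 1).
  p|s → C = 1 + 1 + 1 = 3 (the new accept is not ε-reachable since no branch accepts ε)
  (p|s)q → C equals the left operand's closure size = 3 (its accept is not ε-reachable, so the closure stops there)
  (p|s)q|q → C = 1 + 3 + 1 = 5 (the new accept is not ε-reachable since no branch accepts ε)
  ((p|s)q|q)r → same as the first factor's closure: C = 5
  pqq → C equals the left operand's closure size = 1 (its accept is not ε-reachable, so the closure stops there)
  ((p|s)q|q)r|pqq → C = 1 + 5 + 1 = 7 (the new accept is not ε-reachable since no branch accepts ε)

7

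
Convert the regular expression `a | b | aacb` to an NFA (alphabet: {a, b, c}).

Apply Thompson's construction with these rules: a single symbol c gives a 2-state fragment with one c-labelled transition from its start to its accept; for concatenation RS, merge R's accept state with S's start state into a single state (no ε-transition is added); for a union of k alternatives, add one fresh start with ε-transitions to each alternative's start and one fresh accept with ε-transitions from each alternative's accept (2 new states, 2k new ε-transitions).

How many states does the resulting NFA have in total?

11

Per subexpression:
Each of the 6 symbol leaves contributes a 2-state fragment.
  aacb — 5 states
  a | b | aacb — 11 states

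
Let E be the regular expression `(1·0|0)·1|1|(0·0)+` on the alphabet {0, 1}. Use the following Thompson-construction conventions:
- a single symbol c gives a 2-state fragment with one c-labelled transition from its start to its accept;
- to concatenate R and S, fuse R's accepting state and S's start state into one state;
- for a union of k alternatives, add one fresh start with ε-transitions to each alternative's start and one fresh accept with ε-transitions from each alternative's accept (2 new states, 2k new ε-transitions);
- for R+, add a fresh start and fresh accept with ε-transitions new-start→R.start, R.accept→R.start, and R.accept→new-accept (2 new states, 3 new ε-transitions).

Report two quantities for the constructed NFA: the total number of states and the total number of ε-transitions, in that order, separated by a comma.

Bottom-up over the parse tree:
Each of the 7 symbol leaves contributes 2 states and 0 ε-transitions.
  1·0 — 3 states, 0 ε-transitions
  1·0|0 — 7 states, 4 ε-transitions
  (1·0|0)·1 — 8 states, 4 ε-transitions
  0·0 — 3 states, 0 ε-transitions
  (0·0)+ — 5 states, 3 ε-transitions
  (1·0|0)·1|1|(0·0)+ — 17 states, 13 ε-transitions

17, 13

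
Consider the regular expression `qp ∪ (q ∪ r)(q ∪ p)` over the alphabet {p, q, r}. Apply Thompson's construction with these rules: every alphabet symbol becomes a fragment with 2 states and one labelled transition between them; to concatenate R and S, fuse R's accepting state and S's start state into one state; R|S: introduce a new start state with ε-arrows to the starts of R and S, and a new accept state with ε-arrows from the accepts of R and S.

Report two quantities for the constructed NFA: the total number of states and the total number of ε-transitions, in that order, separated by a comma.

Per subexpression:
Each of the 6 symbol leaves contributes 2 states and 0 ε-transitions.
  qp — 3 states, 0 ε-transitions
  q ∪ r — 6 states, 4 ε-transitions
  q ∪ p — 6 states, 4 ε-transitions
  (q ∪ r)(q ∪ p) — 11 states, 8 ε-transitions
  qp ∪ (q ∪ r)(q ∪ p) — 16 states, 12 ε-transitions

16, 12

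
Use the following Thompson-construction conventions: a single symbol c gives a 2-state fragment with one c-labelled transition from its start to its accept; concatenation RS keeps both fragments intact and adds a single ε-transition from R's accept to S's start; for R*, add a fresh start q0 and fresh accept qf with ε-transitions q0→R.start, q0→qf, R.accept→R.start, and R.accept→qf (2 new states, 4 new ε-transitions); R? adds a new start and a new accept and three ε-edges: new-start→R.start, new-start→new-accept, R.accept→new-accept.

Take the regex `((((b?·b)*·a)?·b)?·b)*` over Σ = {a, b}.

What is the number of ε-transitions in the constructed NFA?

Building bottom-up:
Each of the 5 symbol leaves contributes 0 ε-transitions.
  b? : 3 ε-transitions
  b?·b : 4 ε-transitions
  (b?·b)* : 8 ε-transitions
  (b?·b)*·a : 9 ε-transitions
  ((b?·b)*·a)? : 12 ε-transitions
  ((b?·b)*·a)?·b : 13 ε-transitions
  (((b?·b)*·a)?·b)? : 16 ε-transitions
  (((b?·b)*·a)?·b)?·b : 17 ε-transitions
  ((((b?·b)*·a)?·b)?·b)* : 21 ε-transitions

21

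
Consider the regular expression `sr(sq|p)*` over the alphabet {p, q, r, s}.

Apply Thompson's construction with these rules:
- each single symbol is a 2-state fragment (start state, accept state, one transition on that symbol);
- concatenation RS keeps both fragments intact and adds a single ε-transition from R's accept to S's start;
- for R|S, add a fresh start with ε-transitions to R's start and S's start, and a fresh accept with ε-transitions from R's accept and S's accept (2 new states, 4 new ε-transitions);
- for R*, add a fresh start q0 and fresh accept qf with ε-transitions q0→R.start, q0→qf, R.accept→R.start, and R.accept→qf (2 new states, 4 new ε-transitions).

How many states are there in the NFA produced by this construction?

14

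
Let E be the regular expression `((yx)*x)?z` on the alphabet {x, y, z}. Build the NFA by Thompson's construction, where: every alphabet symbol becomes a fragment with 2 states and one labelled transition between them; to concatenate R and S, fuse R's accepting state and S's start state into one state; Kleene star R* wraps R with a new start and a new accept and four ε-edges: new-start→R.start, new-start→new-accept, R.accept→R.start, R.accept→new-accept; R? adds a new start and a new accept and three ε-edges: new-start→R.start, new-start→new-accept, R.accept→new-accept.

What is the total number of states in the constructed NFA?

Recursing over subexpressions:
Each of the 4 symbol leaves contributes a 2-state fragment.
  yx = 3 states
  (yx)* = 5 states
  (yx)*x = 6 states
  ((yx)*x)? = 8 states
  ((yx)*x)?z = 9 states

9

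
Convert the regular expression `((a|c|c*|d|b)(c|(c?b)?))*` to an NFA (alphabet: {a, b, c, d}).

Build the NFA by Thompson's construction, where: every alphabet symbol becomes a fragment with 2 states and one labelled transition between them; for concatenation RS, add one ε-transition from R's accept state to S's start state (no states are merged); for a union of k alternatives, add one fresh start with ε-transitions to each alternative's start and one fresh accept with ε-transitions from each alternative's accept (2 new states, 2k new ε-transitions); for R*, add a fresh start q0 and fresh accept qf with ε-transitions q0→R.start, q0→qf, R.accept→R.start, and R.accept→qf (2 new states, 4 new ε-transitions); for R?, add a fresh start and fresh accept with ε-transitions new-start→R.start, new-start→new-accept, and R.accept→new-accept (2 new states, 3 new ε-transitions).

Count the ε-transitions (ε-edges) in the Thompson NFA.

Building bottom-up:
Each of the 8 symbol leaves contributes 0 ε-transitions.
  c* — 4 ε-transitions
  a|c|c*|d|b — 14 ε-transitions
  c? — 3 ε-transitions
  c?b — 4 ε-transitions
  (c?b)? — 7 ε-transitions
  c|(c?b)? — 11 ε-transitions
  (a|c|c*|d|b)(c|(c?b)?) — 26 ε-transitions
  ((a|c|c*|d|b)(c|(c?b)?))* — 30 ε-transitions

30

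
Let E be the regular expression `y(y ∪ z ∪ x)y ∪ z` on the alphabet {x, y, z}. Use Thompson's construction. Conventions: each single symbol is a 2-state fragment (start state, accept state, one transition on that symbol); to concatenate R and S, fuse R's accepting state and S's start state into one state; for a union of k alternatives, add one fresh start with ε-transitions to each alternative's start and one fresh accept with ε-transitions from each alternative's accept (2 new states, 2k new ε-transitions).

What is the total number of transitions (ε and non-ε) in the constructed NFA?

16

Recursing over subexpressions:
Each of the 6 symbol leaves contributes 1 transition (1 symbol, 0 ε).
  y ∪ z ∪ x — 9 transitions (3 symbol, 6 ε)
  y(y ∪ z ∪ x)y — 11 transitions (5 symbol, 6 ε)
  y(y ∪ z ∪ x)y ∪ z — 16 transitions (6 symbol, 10 ε)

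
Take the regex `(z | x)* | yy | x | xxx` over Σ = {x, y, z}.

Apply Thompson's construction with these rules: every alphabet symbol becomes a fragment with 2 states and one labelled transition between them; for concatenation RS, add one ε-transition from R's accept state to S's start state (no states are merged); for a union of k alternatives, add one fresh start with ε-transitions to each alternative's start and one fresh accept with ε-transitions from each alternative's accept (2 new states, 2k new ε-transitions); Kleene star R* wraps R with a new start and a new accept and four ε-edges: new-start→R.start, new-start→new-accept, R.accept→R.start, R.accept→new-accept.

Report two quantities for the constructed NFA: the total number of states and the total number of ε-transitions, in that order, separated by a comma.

22, 19

Building bottom-up:
Each of the 8 symbol leaves contributes 2 states and 0 ε-transitions.
  z | x = 6 states, 4 ε-transitions
  (z | x)* = 8 states, 8 ε-transitions
  yy = 4 states, 1 ε-transition
  xxx = 6 states, 2 ε-transitions
  (z | x)* | yy | x | xxx = 22 states, 19 ε-transitions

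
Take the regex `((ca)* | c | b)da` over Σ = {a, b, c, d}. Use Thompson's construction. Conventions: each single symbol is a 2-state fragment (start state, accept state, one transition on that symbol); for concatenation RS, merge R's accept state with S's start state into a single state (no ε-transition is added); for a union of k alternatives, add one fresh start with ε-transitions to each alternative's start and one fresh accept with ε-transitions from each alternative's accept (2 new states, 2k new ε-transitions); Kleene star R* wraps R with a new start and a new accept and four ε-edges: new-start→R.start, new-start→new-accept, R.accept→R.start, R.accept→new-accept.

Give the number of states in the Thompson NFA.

13

Per subexpression:
Each of the 6 symbol leaves contributes a 2-state fragment.
  ca — 3 states
  (ca)* — 5 states
  (ca)* | c | b — 11 states
  ((ca)* | c | b)da — 13 states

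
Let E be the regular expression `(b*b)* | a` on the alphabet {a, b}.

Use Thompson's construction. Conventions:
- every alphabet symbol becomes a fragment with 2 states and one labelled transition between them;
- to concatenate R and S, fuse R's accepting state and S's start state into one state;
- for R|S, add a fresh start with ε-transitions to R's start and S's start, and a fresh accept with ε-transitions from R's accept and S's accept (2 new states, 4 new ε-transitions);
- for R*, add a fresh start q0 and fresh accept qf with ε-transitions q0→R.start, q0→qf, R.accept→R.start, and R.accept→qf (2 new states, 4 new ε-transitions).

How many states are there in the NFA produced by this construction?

By structural recursion:
Each of the 3 symbol leaves contributes a 2-state fragment.
  b* — 4 states
  b*b — 5 states
  (b*b)* — 7 states
  (b*b)* | a — 11 states

11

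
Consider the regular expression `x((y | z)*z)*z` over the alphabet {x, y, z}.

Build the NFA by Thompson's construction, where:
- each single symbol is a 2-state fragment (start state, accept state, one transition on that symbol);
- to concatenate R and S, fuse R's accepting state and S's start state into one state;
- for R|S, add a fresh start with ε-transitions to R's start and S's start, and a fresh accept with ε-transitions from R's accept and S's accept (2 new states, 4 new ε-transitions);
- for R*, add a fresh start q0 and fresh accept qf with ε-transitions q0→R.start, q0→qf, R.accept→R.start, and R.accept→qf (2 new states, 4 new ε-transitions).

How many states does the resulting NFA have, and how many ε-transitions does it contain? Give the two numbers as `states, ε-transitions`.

Bottom-up over the parse tree:
Each of the 5 symbol leaves contributes 2 states and 0 ε-transitions.
  y | z = 6 states, 4 ε-transitions
  (y | z)* = 8 states, 8 ε-transitions
  (y | z)*z = 9 states, 8 ε-transitions
  ((y | z)*z)* = 11 states, 12 ε-transitions
  x((y | z)*z)*z = 13 states, 12 ε-transitions

13, 12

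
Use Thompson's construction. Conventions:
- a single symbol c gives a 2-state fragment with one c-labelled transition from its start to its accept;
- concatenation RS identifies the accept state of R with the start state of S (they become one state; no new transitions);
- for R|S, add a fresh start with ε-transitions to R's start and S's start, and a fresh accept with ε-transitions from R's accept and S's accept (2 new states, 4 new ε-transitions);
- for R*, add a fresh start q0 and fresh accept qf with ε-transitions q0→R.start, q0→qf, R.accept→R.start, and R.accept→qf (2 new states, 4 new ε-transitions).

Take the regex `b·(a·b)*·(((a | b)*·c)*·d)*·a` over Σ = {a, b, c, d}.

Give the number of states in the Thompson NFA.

20

Bottom-up over the parse tree:
Each of the 8 symbol leaves contributes a 2-state fragment.
  a·b = 3 states
  (a·b)* = 5 states
  a | b = 6 states
  (a | b)* = 8 states
  (a | b)*·c = 9 states
  ((a | b)*·c)* = 11 states
  ((a | b)*·c)*·d = 12 states
  (((a | b)*·c)*·d)* = 14 states
  b·(a·b)*·(((a | b)*·c)*·d)*·a = 20 states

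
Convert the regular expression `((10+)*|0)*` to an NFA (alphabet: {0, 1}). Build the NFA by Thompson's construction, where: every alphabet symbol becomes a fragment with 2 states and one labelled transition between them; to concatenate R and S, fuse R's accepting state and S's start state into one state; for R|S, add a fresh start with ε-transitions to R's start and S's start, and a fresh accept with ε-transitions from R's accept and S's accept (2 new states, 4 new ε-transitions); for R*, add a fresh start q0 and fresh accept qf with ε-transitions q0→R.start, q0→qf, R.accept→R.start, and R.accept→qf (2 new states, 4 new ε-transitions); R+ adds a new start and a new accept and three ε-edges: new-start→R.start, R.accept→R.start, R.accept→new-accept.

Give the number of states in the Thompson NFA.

13

Recursing over subexpressions:
Each of the 3 symbol leaves contributes a 2-state fragment.
  0+ — 4 states
  10+ — 5 states
  (10+)* — 7 states
  (10+)*|0 — 11 states
  ((10+)*|0)* — 13 states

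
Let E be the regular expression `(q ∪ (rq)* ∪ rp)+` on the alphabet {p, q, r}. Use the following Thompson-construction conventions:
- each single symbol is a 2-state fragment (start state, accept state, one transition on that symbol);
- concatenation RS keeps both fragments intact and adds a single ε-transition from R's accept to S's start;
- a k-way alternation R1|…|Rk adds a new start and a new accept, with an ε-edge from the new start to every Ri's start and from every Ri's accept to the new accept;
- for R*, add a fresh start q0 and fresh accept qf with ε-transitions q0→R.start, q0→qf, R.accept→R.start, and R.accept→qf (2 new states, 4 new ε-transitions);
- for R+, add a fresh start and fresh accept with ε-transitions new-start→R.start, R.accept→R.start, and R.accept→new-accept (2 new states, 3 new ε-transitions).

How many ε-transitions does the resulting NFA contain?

15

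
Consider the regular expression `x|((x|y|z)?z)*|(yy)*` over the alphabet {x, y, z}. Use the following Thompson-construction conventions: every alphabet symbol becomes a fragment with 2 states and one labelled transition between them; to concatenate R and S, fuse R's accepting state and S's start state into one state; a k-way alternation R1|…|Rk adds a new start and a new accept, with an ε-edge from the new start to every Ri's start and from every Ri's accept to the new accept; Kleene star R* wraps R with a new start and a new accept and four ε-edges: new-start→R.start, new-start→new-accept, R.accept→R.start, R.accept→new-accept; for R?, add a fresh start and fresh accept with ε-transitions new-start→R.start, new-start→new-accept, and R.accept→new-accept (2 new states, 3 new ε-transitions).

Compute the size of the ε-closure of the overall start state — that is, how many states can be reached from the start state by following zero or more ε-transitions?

14

Compute the ε-closure size of each fragment's start state recursively; a symbol fragment's start has no outgoing ε-edge, so its closure is just itself (size 1).
  x|y|z → new start ε-reaches every alternative's start; none of them accept ε, so the new accept is not reached: C = 1 + 1 + 1 + 1 = 4
  (x|y|z)? → C = 1 (new start) + 4 (body) + 1 (new accept, via ε) = 6
  (x|y|z)?z → the left operand accepts ε, so the closure extends into the next operand (the shared merged state is already counted); C = 6 + (1−1) = 6
  ((x|y|z)?z)* → the star's fresh start ε-reaches both the body's start and the fresh accept: C = 2 + 6 = 8
  yy → C equals the left operand's closure size = 1 (its accept is not ε-reachable, so the closure stops there)
  (yy)* → C = 1 (new start) + 1 (body) + 1 (new accept) = 3
  x|((x|y|z)?z)*|(yy)* → C = 1 (new start) + (1 + 8 + 3) + 1 (new accept, since some branch ε-reaches its own accept) = 14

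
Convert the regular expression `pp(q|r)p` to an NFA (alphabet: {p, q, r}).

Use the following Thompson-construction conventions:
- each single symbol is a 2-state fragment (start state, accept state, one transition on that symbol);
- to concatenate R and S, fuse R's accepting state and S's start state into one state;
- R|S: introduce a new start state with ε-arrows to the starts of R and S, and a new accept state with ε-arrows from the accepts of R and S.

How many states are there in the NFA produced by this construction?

By structural recursion:
Each of the 5 symbol leaves contributes a 2-state fragment.
  q|r — 6 states
  pp(q|r)p — 9 states

9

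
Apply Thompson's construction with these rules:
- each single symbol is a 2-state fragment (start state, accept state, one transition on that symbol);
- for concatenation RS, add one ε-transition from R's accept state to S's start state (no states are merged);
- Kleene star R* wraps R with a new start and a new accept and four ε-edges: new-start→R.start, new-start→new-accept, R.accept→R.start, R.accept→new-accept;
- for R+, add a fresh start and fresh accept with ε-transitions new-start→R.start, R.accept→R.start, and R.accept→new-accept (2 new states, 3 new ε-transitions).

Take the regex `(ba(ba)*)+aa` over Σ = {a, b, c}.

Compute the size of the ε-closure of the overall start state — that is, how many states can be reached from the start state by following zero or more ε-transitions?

2

Compute the ε-closure size of each fragment's start state recursively; a symbol fragment's start has no outgoing ε-edge, so its closure is just itself (size 1).
  ba : C equals the left operand's closure size = 1 (its accept is not ε-reachable, so the closure stops there)
  (ba)* : new start has ε-edges to the inner start and to the new accept, so C = 2 + 1 = 3
  ba(ba)* : same as the first factor's closure: C = 1
  (ba(ba)*)+ : C = 1 + 1 = 2 (the body doesn't accept ε, so the new accept is not reached)
  (ba(ba)*)+aa : C equals the left operand's closure size = 2 (its accept is not ε-reachable, so the closure stops there)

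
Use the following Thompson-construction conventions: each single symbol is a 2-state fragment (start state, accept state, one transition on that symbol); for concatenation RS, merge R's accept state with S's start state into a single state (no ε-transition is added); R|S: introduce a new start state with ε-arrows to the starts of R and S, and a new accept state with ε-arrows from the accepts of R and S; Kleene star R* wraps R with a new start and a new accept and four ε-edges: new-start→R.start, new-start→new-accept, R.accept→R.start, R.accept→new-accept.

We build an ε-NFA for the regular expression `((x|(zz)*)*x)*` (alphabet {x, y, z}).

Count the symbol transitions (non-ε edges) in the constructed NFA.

4

Building bottom-up:
Each of the 4 symbol leaves contributes exactly 1 symbol transition.
  zz : 2 symbol transitions
  (zz)* : 2 symbol transitions
  x|(zz)* : 3 symbol transitions
  (x|(zz)*)* : 3 symbol transitions
  (x|(zz)*)*x : 4 symbol transitions
  ((x|(zz)*)*x)* : 4 symbol transitions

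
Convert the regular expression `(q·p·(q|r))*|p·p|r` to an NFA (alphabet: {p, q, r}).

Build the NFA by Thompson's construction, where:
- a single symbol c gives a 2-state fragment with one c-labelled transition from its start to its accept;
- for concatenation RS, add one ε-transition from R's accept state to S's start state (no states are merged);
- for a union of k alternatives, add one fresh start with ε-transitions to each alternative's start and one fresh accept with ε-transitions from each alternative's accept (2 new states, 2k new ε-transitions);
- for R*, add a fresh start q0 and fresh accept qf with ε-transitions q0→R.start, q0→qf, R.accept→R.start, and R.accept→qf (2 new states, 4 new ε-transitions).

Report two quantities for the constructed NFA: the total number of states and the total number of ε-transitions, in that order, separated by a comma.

Per subexpression:
Each of the 7 symbol leaves contributes 2 states and 0 ε-transitions.
  q|r — 6 states, 4 ε-transitions
  q·p·(q|r) — 10 states, 6 ε-transitions
  (q·p·(q|r))* — 12 states, 10 ε-transitions
  p·p — 4 states, 1 ε-transition
  (q·p·(q|r))*|p·p|r — 20 states, 17 ε-transitions

20, 17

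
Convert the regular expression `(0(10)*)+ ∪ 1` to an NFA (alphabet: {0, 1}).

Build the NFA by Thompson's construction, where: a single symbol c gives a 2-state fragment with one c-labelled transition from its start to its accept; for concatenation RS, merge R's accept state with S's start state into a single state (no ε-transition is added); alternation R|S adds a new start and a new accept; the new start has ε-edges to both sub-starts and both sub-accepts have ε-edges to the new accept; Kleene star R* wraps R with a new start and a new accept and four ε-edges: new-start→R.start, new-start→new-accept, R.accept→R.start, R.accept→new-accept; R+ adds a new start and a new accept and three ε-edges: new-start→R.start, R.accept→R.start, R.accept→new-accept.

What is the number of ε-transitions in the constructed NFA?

Per subexpression:
Each of the 4 symbol leaves contributes 0 ε-transitions.
  10 → 0 ε-transitions
  (10)* → 4 ε-transitions
  0(10)* → 4 ε-transitions
  (0(10)*)+ → 7 ε-transitions
  (0(10)*)+ ∪ 1 → 11 ε-transitions

11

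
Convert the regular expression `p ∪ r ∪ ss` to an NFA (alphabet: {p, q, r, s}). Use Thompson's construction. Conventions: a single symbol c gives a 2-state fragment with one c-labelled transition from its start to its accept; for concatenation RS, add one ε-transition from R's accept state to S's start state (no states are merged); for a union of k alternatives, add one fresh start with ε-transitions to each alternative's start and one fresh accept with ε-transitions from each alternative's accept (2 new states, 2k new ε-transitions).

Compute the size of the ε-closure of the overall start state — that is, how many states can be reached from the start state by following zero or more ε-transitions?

4

Compute the ε-closure size of each fragment's start state recursively; a symbol fragment's start has no outgoing ε-edge, so its closure is just itself (size 1).
  ss : |ε-closure| equals the left operand's closure size = 1 (its accept is not ε-reachable, so the closure stops there)
  p ∪ r ∪ ss : new start ε-reaches every alternative's start; none of them accept ε, so the new accept is not reached: |ε-closure| = 1 + 1 + 1 + 1 = 4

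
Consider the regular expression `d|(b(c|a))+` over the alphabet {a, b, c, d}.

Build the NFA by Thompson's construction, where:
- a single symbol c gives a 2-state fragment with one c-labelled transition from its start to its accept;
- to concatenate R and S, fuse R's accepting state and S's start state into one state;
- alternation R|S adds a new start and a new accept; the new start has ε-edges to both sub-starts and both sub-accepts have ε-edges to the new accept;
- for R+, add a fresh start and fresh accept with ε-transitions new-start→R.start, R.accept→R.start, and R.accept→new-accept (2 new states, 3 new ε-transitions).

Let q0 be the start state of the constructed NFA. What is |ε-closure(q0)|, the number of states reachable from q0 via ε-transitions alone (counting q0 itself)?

4

Compute the ε-closure size of each fragment's start state recursively; a symbol fragment's start has no outgoing ε-edge, so its closure is just itself (size 1).
  c|a : C = 1 + 1 + 1 = 3 (the new accept is not ε-reachable since no branch accepts ε)
  b(c|a) : same as the first factor's closure: C = 1
  (b(c|a))+ : C = 1 + 1 = 2 (the body doesn't accept ε, so the new accept is not reached)
  d|(b(c|a))+ : C = 1 + 1 + 2 = 4 (the new accept is not ε-reachable since no branch accepts ε)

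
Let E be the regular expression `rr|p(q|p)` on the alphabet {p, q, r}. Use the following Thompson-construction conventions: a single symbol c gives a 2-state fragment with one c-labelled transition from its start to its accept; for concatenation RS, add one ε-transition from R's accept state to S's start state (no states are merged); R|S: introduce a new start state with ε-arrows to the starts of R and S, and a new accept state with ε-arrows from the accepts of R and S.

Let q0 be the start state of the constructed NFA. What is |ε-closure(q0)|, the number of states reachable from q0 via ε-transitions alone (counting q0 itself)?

Compute the ε-closure size of each fragment's start state recursively; a symbol fragment's start has no outgoing ε-edge, so its closure is just itself (size 1).
  rr — C equals the left operand's closure size = 1 (its accept is not ε-reachable, so the closure stops there)
  q|p — new start ε-reaches every alternative's start; none of them accept ε, so the new accept is not reached: C = 1 + 1 + 1 = 3
  p(q|p) — C equals the left operand's closure size = 1 (its accept is not ε-reachable, so the closure stops there)
  rr|p(q|p) — new start ε-reaches every alternative's start; none of them accept ε, so the new accept is not reached: C = 1 + 1 + 1 = 3

3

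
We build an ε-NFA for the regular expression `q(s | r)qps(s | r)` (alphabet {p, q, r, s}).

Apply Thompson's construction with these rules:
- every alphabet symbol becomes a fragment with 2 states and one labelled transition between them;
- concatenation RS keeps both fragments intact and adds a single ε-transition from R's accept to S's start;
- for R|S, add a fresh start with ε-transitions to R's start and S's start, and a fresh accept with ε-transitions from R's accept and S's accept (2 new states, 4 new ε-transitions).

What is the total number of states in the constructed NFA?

20

Per subexpression:
Each of the 8 symbol leaves contributes a 2-state fragment.
  s | r — 6 states
  s | r — 6 states
  q(s | r)qps(s | r) — 20 states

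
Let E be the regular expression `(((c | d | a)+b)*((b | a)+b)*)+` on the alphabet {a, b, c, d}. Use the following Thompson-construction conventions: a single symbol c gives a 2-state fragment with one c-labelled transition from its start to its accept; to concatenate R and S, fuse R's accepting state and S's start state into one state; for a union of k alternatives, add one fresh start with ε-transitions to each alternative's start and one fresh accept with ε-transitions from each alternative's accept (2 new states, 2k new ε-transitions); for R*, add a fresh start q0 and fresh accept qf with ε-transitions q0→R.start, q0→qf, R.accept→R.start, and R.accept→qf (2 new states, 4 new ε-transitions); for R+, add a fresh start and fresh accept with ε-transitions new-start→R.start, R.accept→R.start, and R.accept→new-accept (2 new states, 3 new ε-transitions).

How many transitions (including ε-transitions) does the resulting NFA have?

34

Building bottom-up:
Each of the 7 symbol leaves contributes 1 transition (1 symbol, 0 ε).
  c | d | a = 9 transitions (3 symbol, 6 ε)
  (c | d | a)+ = 12 transitions (3 symbol, 9 ε)
  (c | d | a)+b = 13 transitions (4 symbol, 9 ε)
  ((c | d | a)+b)* = 17 transitions (4 symbol, 13 ε)
  b | a = 6 transitions (2 symbol, 4 ε)
  (b | a)+ = 9 transitions (2 symbol, 7 ε)
  (b | a)+b = 10 transitions (3 symbol, 7 ε)
  ((b | a)+b)* = 14 transitions (3 symbol, 11 ε)
  ((c | d | a)+b)*((b | a)+b)* = 31 transitions (7 symbol, 24 ε)
  (((c | d | a)+b)*((b | a)+b)*)+ = 34 transitions (7 symbol, 27 ε)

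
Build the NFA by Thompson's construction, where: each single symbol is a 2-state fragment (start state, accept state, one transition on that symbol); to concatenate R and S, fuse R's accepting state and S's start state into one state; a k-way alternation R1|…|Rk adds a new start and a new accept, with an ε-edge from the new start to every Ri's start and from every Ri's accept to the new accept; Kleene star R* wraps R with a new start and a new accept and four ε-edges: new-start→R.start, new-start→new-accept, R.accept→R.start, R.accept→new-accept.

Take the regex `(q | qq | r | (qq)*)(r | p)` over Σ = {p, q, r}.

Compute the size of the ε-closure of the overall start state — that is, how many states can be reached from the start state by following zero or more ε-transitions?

10

Work bottom-up. For each fragment F, track |ε-closure(F.start)| and whether F's accept lies in that closure (i.e. whether F accepts ε). A single-symbol fragment has closure size 1 and does not accept ε.
  qq : same as the first factor's closure: C = 1
  qq : same as the first factor's closure: C = 1
  (qq)* : the star's fresh start ε-reaches both the body's start and the fresh accept: C = 2 + 1 = 3
  q | qq | r | (qq)* : new start ε-reaches every alternative's start; at least one alternative accepts ε, so the union's new accept is reached too: C = 1 + 1 + 1 + 1 + 3 + 1 = 8
  r | p : C = 1 + 1 + 1 = 3 (the new accept is not ε-reachable since no branch accepts ε)
  (q | qq | r | (qq)*)(r | p) : the left operand accepts ε, so the closure extends into the next operand (the shared merged state is already counted); C = 8 + (3−1) = 10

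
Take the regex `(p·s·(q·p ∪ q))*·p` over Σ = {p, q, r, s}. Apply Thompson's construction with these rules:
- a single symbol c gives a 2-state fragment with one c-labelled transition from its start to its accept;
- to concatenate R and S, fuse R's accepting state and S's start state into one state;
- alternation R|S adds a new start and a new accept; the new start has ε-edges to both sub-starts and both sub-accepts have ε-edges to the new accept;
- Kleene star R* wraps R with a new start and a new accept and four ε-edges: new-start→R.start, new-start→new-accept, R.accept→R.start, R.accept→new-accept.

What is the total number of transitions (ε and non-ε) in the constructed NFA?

14

Recursing over subexpressions:
Each of the 6 symbol leaves contributes 1 transition (1 symbol, 0 ε).
  q·p → 2 transitions (2 symbol, 0 ε)
  q·p ∪ q → 7 transitions (3 symbol, 4 ε)
  p·s·(q·p ∪ q) → 9 transitions (5 symbol, 4 ε)
  (p·s·(q·p ∪ q))* → 13 transitions (5 symbol, 8 ε)
  (p·s·(q·p ∪ q))*·p → 14 transitions (6 symbol, 8 ε)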